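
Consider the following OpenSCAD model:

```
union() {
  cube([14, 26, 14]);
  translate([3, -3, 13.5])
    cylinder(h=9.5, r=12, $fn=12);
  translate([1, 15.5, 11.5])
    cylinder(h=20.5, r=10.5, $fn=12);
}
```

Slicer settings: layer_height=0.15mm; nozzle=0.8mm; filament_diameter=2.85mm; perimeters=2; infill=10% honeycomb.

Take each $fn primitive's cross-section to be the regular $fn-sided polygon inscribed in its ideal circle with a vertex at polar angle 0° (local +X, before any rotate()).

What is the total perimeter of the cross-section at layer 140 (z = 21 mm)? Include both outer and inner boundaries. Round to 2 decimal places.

114.73 mm

At z = 21 mm: the cube does not reach this height (z outside [0, 14]); the r=12 cylinder at (3, -3) contributes a regular 12-gon of circumradius 12 (perimeter = 2·12·12.000·sin(180°/12) = 74.54 mm); the r=10.5 cylinder at (1, 15.5) contributes a regular 12-gon of circumradius 10.5 (perimeter = 2·12·10.500·sin(180°/12) = 65.22 mm); Combining (union): the regions partially overlap (shared area 26.78 mm²), so the edge portions inside another operand are dropped and the merged outline is re-measured after clipping — boundary = 114.73 mm. Overall, the cross-section is a single solid region. Total boundary length (outer) = 114.73 mm.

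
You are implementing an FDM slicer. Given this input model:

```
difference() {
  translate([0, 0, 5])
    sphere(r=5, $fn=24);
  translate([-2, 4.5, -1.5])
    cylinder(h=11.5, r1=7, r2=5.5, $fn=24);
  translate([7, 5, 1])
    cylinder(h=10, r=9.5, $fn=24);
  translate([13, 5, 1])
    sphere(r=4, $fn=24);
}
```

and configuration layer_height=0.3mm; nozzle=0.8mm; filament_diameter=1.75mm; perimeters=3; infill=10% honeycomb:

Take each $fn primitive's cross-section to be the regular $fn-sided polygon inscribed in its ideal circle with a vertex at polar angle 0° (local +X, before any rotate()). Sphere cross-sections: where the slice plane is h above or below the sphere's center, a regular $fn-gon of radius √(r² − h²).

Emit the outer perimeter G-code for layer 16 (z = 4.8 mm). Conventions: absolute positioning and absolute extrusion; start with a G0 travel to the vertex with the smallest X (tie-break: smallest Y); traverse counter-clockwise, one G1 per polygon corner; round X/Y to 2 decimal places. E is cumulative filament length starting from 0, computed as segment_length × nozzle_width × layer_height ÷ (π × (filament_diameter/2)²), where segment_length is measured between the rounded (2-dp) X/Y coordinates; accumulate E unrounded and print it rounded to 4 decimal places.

G0 X-4.87 Y-0.94 Z4.80
G1 X-4.83 Y-1.29 E0.0352
G1 X-4.33 Y-2.50 E0.1658
G1 X-3.53 Y-3.53 E0.2959
G1 X-2.50 Y-4.33 E0.4261
G1 X-1.29 Y-4.83 E0.5567
G1 X0.00 Y-5.00 E0.6865
G1 X1.29 Y-4.83 E0.8163
G1 X2.50 Y-4.33 E0.9470
G1 X3.34 Y-3.68 E1.0530
G1 X2.25 Y-3.23 E1.1706
G1 X0.28 Y-1.72 E1.4183
G1 X-0.03 Y-1.31 E1.4696
G1 X-0.40 Y-1.47 E1.5098
G1 X-2.00 Y-1.68 E1.6708
G1 X-3.60 Y-1.47 E1.8318
G1 X-4.87 Y-0.94 E1.9692

At z = 4.8 mm: the sphere: section is a regular 24-gon, circumradius = √(r²−h²) = √(5²−0.2²) = 4.996; the cone at (-2, 4.5) contributes a regular 24-gon of circumradius 6.178 (interpolated between r1=7 and r2=5.5 at t=0.548); the cylinder at (7, 5): section is a regular 24-gon, circumradius r=9.5; the r=4 sphere at (13, 5) contributes a regular 24-gon of circumradius √(4²−3.8²) = 1.249; After the difference (first − rest): starting from the r=5 sphere, the cone at (-2, 4.5) partially overlaps it — only the 43.45 mm² overlap (of its 118.55 mm²) is removed, clipping the outline; the r=9.5 cylinder at (7, 5) partially overlaps it — only the 15.70 mm² overlap (of its 280.30 mm²) is removed, clipping the outline; the r=4 sphere at (13, 5) misses the remaining region (no effect) — 1 connected region. The outline is a single polygon with 16 vertices. Extrusion per mm of travel: 0.8 × 0.3 / (π × 0.875²) = 0.099780. Accumulating E over each segment gives final E = 1.9692.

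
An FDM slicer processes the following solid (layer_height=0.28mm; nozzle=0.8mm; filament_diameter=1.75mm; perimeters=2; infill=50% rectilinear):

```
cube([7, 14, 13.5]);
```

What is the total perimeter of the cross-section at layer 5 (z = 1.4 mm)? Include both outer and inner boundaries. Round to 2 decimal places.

42.00 mm

At z = 1.4 mm: the 7×14 cube contributes its full rectangle (perimeter 42.00 mm). Overall, the cross-section is a single solid region. Total boundary length (outer) = 42.00 mm.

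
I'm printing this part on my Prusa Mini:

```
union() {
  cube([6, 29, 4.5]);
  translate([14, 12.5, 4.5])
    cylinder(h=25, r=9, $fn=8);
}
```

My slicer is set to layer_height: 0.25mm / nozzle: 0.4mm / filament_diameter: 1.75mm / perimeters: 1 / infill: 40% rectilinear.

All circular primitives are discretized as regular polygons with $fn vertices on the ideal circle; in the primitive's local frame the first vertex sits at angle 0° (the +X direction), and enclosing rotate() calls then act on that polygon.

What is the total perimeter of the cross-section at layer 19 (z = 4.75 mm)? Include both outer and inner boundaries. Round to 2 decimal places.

55.11 mm

At z = 4.75 mm: the cube is absent (z outside [0, 4.5]); the cylinder at (14, 12.5): section is a regular 8-gon, circumradius r=9 (perimeter = 2·8·9.000·sin(180°/8) = 55.11 mm); Merging all regions: only the r=9 cylinder at (14, 12.5) is present, so the union is just that shape — boundary = 55.11 mm. Overall, the cross-section is a single solid region. Total boundary length (outer) = 55.11 mm.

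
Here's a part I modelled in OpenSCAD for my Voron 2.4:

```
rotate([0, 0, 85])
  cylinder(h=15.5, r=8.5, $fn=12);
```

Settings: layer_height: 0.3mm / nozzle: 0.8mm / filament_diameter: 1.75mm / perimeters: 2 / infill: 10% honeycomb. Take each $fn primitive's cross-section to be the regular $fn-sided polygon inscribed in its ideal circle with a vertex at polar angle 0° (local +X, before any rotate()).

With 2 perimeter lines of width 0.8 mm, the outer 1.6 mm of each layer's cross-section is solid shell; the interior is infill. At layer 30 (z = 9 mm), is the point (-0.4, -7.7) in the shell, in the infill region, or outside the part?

shell

At z = 9 mm: the r=8.5 cylinder contributes a regular 12-gon of circumradius 8.5; (whole slice rotated 85° about Z — lengths, areas and connectivity unchanged). Overall, the cross-section is a single solid region. Undo the 85° rotation: the query point maps to (-7.706, -0.273) in the un-rotated model frame. The nearest boundary edge runs (-8.50, 0.00)→(-7.36, -4.25); distance from the point to it = 0.70 mm. The point is inside the cross-section, 0.70 mm from the nearest boundary — within the 1.6 mm shell band (2 × 0.8).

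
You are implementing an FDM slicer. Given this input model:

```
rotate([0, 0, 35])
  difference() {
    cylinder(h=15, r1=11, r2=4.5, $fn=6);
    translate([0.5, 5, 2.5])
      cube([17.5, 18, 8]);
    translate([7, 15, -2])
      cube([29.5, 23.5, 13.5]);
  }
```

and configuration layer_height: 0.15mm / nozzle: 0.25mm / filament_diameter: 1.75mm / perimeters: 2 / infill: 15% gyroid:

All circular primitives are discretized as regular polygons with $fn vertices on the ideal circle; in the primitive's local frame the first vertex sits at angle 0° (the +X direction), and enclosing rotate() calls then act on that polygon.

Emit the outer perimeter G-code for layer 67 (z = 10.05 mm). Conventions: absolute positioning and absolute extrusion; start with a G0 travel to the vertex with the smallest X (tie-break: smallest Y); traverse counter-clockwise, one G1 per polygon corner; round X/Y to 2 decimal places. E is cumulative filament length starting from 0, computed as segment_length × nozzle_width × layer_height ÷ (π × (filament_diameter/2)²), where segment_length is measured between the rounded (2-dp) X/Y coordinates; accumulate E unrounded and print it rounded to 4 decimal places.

G0 X-6.02 Y2.81 Z10.05
G1 X-5.44 Y-3.81 E0.1036
G1 X0.58 Y-6.62 E0.2072
G1 X6.02 Y-2.81 E0.3107
G1 X5.44 Y3.81 E0.4143
G1 X0.21 Y6.25 E0.5043
G1 X-2.46 Y4.38 E0.5551
G1 X-2.89 Y5.00 E0.5669
G1 X-6.02 Y2.81 E0.6265

At z = 10.05 mm: the cone: at t=0.670 of its height the radius interpolates to r₁+(r₂−r₁)t = 6.645, giving a regular 6-gon of that circumradius; the cube at (0.5, 5) is present — its section is the full 17.5×18 rectangle; the cube at (7, 15) (footprint 29.5×23.5) is included at this height; After the difference (first − rest): starting from the cone, the 17.5×18 cube at (0.5, 5) partially overlaps it — only the 2.29 mm² overlap (of its 315.00 mm²) is removed, clipping the outline; the 29.5×23.5 cube at (7, 15) misses the remaining region (no effect) — 1 connected region; (rotated 35° about Z; rotation is an isometry so areas/perimeters/island counts are preserved). The outline is a single polygon with 8 vertices. Extrusion per mm of travel: 0.25 × 0.15 / (π × 0.875²) = 0.015591. Accumulating E over each segment gives final E = 0.6265.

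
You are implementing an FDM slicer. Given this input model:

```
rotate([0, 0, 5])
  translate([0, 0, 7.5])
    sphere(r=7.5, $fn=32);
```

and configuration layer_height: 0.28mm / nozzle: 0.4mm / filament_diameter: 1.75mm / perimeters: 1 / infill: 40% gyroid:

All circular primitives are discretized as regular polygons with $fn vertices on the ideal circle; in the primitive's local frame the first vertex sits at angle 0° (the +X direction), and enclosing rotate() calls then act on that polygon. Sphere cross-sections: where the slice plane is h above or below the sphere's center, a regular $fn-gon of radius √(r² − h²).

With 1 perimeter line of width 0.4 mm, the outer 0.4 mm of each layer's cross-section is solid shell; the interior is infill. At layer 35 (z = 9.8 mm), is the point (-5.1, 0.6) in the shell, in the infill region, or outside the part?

infill

At z = 9.8 mm: the r=7.5 sphere slices to a regular 32-gon of circumradius 7.139 (√(r²−h²) with h=2.3 from center); (whole slice rotated 5° about Z — lengths, areas and connectivity unchanged). Overall, the cross-section is a single solid region. Undo the 5° rotation: the query point maps to (-5.028, 1.042) in the un-rotated model frame. The nearest boundary edge runs (-6.60, 2.73)→(-7.00, 1.39); distance from the point to it = 1.99 mm. The point is inside the cross-section and 1.99 mm from the nearest boundary — more than the 0.4 mm shell width (1 × 0.4), so it's in the infill interior.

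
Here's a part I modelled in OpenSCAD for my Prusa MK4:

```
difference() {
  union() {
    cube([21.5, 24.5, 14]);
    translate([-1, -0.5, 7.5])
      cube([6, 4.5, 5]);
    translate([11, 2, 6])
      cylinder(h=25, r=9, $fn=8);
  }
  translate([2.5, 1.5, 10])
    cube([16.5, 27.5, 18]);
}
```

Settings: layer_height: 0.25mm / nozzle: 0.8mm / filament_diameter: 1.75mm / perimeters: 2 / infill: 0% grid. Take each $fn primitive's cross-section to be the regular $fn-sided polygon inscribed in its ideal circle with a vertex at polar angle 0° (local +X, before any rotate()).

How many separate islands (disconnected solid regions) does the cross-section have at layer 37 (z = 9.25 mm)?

At z = 9.25 mm: the cube (footprint 21.5×24.5) is included at this height; the 6×4.5 cube at (-1, -0.5) contributes its full rectangle; the r=9 cylinder at (11, 2) gives a regular 8-gon of circumradius 9 (constant along its height); Taking the union: the regions partially overlap (shared area 169.93 mm²), so overlapping operands fuse into one piece — 1 connected region; the cube at (2.5, 1.5) is absent (z outside [10, 28]); After the difference (first − rest): none of the subtracted shapes is present at this height, so that combined region is unchanged — 1 connected region. Overall, the cross-section is a single solid region. Island count = 1.

1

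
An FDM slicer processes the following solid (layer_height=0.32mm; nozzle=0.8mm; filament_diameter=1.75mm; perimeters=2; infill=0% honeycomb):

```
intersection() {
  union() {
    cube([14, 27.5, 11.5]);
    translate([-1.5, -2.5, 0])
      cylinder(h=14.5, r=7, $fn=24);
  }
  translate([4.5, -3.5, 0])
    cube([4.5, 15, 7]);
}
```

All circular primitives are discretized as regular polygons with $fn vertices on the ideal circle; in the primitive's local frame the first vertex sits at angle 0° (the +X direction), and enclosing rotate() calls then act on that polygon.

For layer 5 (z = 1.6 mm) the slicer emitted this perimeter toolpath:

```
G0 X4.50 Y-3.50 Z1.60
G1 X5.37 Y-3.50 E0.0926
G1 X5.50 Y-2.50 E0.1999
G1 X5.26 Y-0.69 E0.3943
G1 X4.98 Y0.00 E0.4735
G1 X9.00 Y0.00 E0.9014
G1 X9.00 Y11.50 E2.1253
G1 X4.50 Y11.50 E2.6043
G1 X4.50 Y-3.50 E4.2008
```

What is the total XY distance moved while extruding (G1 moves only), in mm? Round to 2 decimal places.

Sum the Euclidean lengths of each G1 segment: total = 39.47 mm.

39.47 mm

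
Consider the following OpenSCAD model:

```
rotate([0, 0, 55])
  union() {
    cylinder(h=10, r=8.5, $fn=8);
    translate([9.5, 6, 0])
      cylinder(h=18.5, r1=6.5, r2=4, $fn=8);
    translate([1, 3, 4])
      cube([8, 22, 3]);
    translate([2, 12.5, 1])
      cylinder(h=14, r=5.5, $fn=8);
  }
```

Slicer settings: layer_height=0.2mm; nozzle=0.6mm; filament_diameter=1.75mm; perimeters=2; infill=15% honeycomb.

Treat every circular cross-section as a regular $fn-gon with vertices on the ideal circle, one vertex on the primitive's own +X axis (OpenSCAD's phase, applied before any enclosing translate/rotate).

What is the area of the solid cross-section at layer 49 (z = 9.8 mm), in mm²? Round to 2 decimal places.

355.75 mm²

At z = 9.8 mm: the r=8.5 cylinder contributes a regular 8-gon of circumradius 8.5 (area = (8/2)·8.500²·sin(360°/8) = 204.35 mm²); the cone at (9.5, 6): at t=0.530 of its height the radius interpolates to r₁+(r₂−r₁)t = 5.176, giving a regular 8-gon of that circumradius (area = (8/2)·5.176²·sin(360°/8) = 75.77 mm²); the cube at (1, 3) does not reach this height (z outside [4, 7]); the cylinder at (2, 12.5): section is a regular 8-gon, circumradius r=5.5 (area = (8/2)·5.500²·sin(360°/8) = 85.56 mm²); Combining (union): the regions partially overlap — summed areas 365.68 mm² minus the doubly-counted overlap 9.93 mm² gives 355.75 mm² — area = 355.75 mm²; (rotated 55° about Z; rotation is an isometry so areas/perimeters/island counts are preserved). Overall, the cross-section is one region with 1 hole. Net area = 355.75 mm².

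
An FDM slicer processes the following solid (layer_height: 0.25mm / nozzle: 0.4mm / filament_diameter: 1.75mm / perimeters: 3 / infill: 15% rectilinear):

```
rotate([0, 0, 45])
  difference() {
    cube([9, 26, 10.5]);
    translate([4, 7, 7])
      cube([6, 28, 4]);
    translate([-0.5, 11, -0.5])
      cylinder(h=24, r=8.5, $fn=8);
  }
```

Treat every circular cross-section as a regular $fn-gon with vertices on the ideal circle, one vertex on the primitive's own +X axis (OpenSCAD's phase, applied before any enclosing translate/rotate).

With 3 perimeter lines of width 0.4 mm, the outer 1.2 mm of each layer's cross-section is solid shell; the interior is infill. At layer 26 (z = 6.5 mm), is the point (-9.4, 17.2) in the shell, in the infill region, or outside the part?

At z = 6.5 mm: the cube (footprint 9×26) is included at this height; the cube at (4, 7) is absent (z outside [7, 11]); the cylinder at (-0.5, 11): section is a regular 8-gon, circumradius r=8.5; Subtracting the remaining from the first: starting from the 9×26 cube, the r=8.5 cylinder at (-0.5, 11) partially overlaps it — only the 93.78 mm² overlap (of its 204.35 mm²) is removed, clipping the outline — 1 connected region; (whole slice rotated 45° about Z — lengths, areas and connectivity unchanged). Overall, the cross-section is a single solid region. Undo the 45° rotation: the query point maps to (5.515, 18.809) in the un-rotated model frame. The nearest boundary edge runs (5.51, 17.01)→(0.00, 19.29); distance from the point to it = 1.66 mm. The point is inside the cross-section and 1.66 mm from the nearest boundary — more than the 1.2 mm shell width (3 × 0.4), so it's in the infill interior.

infill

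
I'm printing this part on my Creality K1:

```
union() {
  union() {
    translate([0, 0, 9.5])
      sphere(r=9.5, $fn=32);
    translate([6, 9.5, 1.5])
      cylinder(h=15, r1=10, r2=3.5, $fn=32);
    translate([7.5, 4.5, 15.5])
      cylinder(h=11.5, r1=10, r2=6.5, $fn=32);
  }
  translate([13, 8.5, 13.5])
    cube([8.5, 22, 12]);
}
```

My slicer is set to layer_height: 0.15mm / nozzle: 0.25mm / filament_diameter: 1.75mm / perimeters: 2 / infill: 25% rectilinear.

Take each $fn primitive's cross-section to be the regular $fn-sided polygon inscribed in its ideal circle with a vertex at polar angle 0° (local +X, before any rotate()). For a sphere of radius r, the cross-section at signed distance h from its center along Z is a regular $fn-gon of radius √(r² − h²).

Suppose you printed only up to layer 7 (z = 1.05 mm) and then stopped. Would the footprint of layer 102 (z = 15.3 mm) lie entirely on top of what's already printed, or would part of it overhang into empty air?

part overhangs

Compare the two slices. At z = 1.05: the r=9.5 sphere slices to a regular 32-gon of circumradius 4.341 (√(r²−h²) with h=8.45 from center) (area = (32/2)·4.341²·sin(360°/32) = 58.83 mm²); the cone at (6, 9.5) does not reach this height (z outside [1.5, 16.5]); the cone at (7.5, 4.5) does not reach this height (z outside [15.5, 27]); Taking the union: only the r=9.5 sphere is present, so the union is just that shape — area = 58.83 mm²; the cube at (13, 8.5) is not intersected at this z (z outside [13.5, 25.5]); Merging all regions: only the result so far is present, so the union is just that shape — area = 58.83 mm². At z = 15.3: the sphere: section is a regular 32-gon, circumradius = √(r²−h²) = √(9.5²−5.8²) = 7.524 (area = (32/2)·7.524²·sin(360°/32) = 176.71 mm²); the cone at (6, 9.5) contributes a regular 32-gon of circumradius 4.020 (interpolated between r1=10 and r2=3.5 at t=0.920) (area = (32/2)·4.020²·sin(360°/32) = 50.44 mm²); the cone at (7.5, 4.5) does not reach this height (z outside [15.5, 27]); Taking the union: the regions partially overlap — summed areas 227.15 mm² minus the doubly-counted overlap 0.42 mm² gives 226.73 mm² — area = 226.73 mm²; the 8.5×22 cube at (13, 8.5) contributes its full rectangle (area 187.00 mm²); Merging all regions: the 2 present regions are separate (no shared area or edge), so areas and boundary lengths simply add and each stays a separate island — area = 413.73 mm². Checking containment: at z = 15.3 the cross-section extends beyond the z = 1.05 cross-section by about 354.89 mm².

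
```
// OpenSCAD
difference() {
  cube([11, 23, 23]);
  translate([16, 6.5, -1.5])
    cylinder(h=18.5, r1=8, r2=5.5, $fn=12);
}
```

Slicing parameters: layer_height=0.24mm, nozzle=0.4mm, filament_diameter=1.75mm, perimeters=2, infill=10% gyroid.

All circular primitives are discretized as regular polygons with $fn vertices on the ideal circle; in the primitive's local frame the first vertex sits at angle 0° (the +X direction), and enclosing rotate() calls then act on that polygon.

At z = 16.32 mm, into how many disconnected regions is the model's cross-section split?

1

At z = 16.32 mm: the cube is present — its section is the full 11×23 rectangle; the cone at (16, 6.5) contributes a regular 12-gon of circumradius 5.592 (interpolated between r1=8 and r2=5.5 at t=0.963); Taking the first minus the rest: starting from the 11×23 cube, the cone at (16, 6.5) partially overlaps it — only the 1.31 mm² overlap (of its 93.81 mm²) is removed, clipping the outline — 1 connected region. The result has 1 disconnected region.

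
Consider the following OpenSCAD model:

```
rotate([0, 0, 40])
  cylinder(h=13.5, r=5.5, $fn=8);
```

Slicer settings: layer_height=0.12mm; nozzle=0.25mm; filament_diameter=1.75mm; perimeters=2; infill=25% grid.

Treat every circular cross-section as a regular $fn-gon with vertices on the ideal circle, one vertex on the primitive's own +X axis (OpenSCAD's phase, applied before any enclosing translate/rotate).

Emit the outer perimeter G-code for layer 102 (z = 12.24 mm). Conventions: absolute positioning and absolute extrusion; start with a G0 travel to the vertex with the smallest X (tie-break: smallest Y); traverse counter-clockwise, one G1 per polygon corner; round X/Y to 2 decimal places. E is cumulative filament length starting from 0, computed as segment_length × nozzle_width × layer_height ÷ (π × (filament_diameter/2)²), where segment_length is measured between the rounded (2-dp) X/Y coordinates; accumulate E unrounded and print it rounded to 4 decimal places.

At z = 12.24 mm: the r=5.5 cylinder contributes a regular 8-gon of circumradius 5.5; (whole slice rotated 40° about Z — lengths, areas and connectivity unchanged). The outline is a single polygon with 8 vertices. Extrusion per mm of travel: 0.25 × 0.12 / (π × 0.875²) = 0.012473. Accumulating E over each segment gives final E = 0.4201.

G0 X-5.48 Y0.48 Z12.24
G1 X-4.21 Y-3.54 E0.0526
G1 X-0.48 Y-5.48 E0.1050
G1 X3.54 Y-4.21 E0.1576
G1 X5.48 Y-0.48 E0.2100
G1 X4.21 Y3.54 E0.2626
G1 X0.48 Y5.48 E0.3151
G1 X-3.54 Y4.21 E0.3676
G1 X-5.48 Y0.48 E0.4201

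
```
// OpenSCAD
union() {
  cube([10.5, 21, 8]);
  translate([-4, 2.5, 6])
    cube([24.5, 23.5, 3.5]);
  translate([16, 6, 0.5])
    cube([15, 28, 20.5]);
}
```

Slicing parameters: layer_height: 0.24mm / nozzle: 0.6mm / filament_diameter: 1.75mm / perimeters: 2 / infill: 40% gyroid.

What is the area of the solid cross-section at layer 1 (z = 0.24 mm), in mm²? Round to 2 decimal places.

At z = 0.24 mm: the cube (footprint 10.5×21) is included at this height (area 220.50 mm²); the cube at (-4, 2.5) is absent (z outside [6, 9.5]); the cube at (16, 6) is absent (z outside [0.5, 21]); Merging all regions: only the 10.5×21 cube is present, so the union is just that shape — area = 220.50 mm². Overall, the cross-section is a single solid region. Net area = 220.50 mm².

220.50 mm²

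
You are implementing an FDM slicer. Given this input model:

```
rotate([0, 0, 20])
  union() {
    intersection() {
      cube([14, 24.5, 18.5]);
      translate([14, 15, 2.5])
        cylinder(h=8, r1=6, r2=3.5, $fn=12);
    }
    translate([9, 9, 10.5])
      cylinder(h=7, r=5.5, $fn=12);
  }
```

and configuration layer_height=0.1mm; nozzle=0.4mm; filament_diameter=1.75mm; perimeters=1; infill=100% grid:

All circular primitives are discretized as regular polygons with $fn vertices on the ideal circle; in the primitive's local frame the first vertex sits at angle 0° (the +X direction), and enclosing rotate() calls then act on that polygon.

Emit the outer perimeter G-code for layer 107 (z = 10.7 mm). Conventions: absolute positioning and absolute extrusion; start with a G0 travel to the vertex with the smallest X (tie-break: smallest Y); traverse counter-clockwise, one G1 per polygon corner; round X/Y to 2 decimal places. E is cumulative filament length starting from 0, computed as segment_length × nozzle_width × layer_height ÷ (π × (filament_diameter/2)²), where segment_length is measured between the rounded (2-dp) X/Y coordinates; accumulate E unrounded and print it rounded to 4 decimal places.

At z = 10.7 mm: the cube is present — its section is the full 14×24.5 rectangle; the cone at (14, 15) is absent (z outside [2.5, 10.5]); After intersecting: at least one operand is absent at this height, so nothing remains; the cylinder at (9, 9): section is a regular 12-gon, circumradius r=5.5; Combining (union): only the r=5.5 cylinder at (9, 9) is present, so the union is just that shape — 1 connected region; (whole slice rotated 20° about Z — lengths, areas and connectivity unchanged). The outline is a single polygon with 12 vertices. Extrusion per mm of travel: 0.4 × 0.1 / (π × 0.875²) = 0.016630. Accumulating E over each segment gives final E = 0.5682.

G0 X-0.04 Y12.49 Z10.70
G1 X0.21 Y9.65 E0.0474
G1 X1.84 Y7.32 E0.0947
G1 X4.42 Y6.12 E0.1420
G1 X7.26 Y6.37 E0.1894
G1 X9.59 Y8.00 E0.2367
G1 X10.80 Y10.58 E0.2841
G1 X10.55 Y13.42 E0.3315
G1 X8.91 Y15.75 E0.3789
G1 X6.33 Y16.95 E0.4262
G1 X3.50 Y16.70 E0.4735
G1 X1.17 Y15.07 E0.5208
G1 X-0.04 Y12.49 E0.5682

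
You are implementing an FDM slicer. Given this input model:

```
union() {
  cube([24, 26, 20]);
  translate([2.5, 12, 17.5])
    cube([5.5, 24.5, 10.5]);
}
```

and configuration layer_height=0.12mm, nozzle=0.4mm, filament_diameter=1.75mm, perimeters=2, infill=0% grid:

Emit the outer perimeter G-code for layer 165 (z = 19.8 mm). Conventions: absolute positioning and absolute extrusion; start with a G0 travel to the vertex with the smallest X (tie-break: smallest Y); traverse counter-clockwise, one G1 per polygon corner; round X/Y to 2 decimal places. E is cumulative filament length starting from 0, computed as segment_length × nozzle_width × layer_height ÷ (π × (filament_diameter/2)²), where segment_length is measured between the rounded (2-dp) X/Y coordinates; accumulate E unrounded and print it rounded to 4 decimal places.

At z = 19.8 mm: the cube (footprint 24×26) is included at this height; the 5.5×24.5 cube at (2.5, 12) contributes its full rectangle; Merging all regions: the regions partially overlap (shared area 77.00 mm²), so overlapping operands fuse into one piece — 1 connected region. The outline is a single polygon with 8 vertices. Extrusion per mm of travel: 0.4 × 0.12 / (π × 0.875²) = 0.019956. Accumulating E over each segment gives final E = 2.4147.

G0 X0.00 Y0.00 Z19.80
G1 X24.00 Y0.00 E0.4789
G1 X24.00 Y26.00 E0.9978
G1 X8.00 Y26.00 E1.3171
G1 X8.00 Y36.50 E1.5266
G1 X2.50 Y36.50 E1.6364
G1 X2.50 Y26.00 E1.8459
G1 X0.00 Y26.00 E1.8958
G1 X0.00 Y0.00 E2.4147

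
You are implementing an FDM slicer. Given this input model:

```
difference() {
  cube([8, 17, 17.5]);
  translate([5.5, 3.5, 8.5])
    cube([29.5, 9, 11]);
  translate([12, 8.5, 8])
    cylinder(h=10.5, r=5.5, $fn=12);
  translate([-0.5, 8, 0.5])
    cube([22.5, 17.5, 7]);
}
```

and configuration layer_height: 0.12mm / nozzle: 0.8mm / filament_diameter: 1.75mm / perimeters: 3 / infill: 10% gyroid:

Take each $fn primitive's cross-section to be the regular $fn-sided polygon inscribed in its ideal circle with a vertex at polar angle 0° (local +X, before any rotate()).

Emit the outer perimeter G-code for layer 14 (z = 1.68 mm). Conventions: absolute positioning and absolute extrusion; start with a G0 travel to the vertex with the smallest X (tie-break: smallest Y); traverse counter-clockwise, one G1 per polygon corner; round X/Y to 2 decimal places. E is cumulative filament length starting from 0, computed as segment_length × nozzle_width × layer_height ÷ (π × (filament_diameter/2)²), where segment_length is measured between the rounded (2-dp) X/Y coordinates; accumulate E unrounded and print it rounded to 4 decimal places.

At z = 1.68 mm: the cube (footprint 8×17) is included at this height; the cube at (5.5, 3.5) is not intersected at this z (z outside [8.5, 19.5]); the cylinder at (12, 8.5) is not intersected at this z (z outside [8, 18.5]); the cube at (-0.5, 8) (footprint 22.5×17.5) is included at this height; Subtracting the remaining from the first: starting from the 8×17 cube, the 22.5×17.5 cube at (-0.5, 8) partially overlaps it — only the 72.00 mm² overlap (of its 393.75 mm²) is removed, clipping the outline — 1 connected region. The outline is a single polygon with 4 vertices. Extrusion per mm of travel: 0.8 × 0.12 / (π × 0.875²) = 0.039912. Accumulating E over each segment gives final E = 1.2772.

G0 X0.00 Y0.00 Z1.68
G1 X8.00 Y0.00 E0.3193
G1 X8.00 Y8.00 E0.6386
G1 X0.00 Y8.00 E0.9579
G1 X0.00 Y0.00 E1.2772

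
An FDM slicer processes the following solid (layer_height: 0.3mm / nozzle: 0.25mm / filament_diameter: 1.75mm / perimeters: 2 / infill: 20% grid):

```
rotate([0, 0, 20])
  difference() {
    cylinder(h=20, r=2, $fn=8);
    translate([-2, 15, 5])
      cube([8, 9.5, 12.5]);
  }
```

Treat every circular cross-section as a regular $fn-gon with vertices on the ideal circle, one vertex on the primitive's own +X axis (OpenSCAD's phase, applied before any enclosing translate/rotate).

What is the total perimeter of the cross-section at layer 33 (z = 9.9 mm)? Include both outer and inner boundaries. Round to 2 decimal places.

12.25 mm

At z = 9.9 mm: the cylinder: section is a regular 8-gon, circumradius r=2 (perimeter = 2·8·2.000·sin(180°/8) = 12.25 mm); the cube at (-2, 15) (footprint 8×9.5) is included at this height (perimeter 35.00 mm); Taking the first minus the rest: starting from the r=2 cylinder, the 8×9.5 cube at (-2, 15) misses the remaining region (no effect) — boundary = 12.25 mm; (whole slice rotated 20° about Z — lengths, areas and connectivity unchanged). Overall, the cross-section is a single solid region. Total boundary length (outer) = 12.25 mm.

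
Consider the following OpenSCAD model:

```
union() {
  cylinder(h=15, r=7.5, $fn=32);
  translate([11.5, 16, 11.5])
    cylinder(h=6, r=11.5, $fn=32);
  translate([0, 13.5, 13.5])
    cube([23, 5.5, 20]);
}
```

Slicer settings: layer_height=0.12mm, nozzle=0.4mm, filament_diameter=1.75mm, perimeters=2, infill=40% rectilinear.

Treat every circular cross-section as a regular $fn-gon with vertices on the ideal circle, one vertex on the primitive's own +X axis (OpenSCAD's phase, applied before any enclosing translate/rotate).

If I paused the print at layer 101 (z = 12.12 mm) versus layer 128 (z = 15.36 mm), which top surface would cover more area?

Layer 101 (z = 12.12): the cylinder: section is a regular 32-gon, circumradius r=7.5 (area = (32/2)·7.500²·sin(360°/32) = 175.58 mm²); the r=11.5 cylinder at (11.5, 16) contributes a regular 32-gon of circumradius 11.5 (area = (32/2)·11.500²·sin(360°/32) = 412.81 mm²); the cube at (0, 13.5) does not reach this height (z outside [13.5, 33.5]); Merging all regions: the 2 present regions are separate (no shared area or edge), so areas and boundary lengths simply add and each stays a separate island — area = 588.39 mm². So its area = 588.39 mm². Layer 128 (z = 15.36): the cylinder does not reach this height (z outside [0, 15]); the r=11.5 cylinder at (11.5, 16) contributes a regular 32-gon of circumradius 11.5 (area = (32/2)·11.500²·sin(360°/32) = 412.81 mm²); the cube at (0, 13.5) is present — its section is the full 23×5.5 rectangle (area 126.50 mm²); Taking the union: the regions partially overlap — summed areas 539.31 mm² minus the doubly-counted overlap 124.87 mm² gives 414.44 mm² — area = 414.44 mm². So its area = 414.44 mm². Layer 101 is larger (588.39 vs 414.44 mm²).

layer 101 (z = 12.12 mm)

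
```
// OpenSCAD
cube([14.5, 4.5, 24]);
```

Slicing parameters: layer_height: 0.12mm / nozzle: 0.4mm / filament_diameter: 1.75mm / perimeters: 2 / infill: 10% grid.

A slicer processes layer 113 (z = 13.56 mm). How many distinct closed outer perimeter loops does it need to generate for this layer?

At z = 13.56 mm: the cube (footprint 14.5×4.5) is included at this height. The result has 1 disconnected region.

1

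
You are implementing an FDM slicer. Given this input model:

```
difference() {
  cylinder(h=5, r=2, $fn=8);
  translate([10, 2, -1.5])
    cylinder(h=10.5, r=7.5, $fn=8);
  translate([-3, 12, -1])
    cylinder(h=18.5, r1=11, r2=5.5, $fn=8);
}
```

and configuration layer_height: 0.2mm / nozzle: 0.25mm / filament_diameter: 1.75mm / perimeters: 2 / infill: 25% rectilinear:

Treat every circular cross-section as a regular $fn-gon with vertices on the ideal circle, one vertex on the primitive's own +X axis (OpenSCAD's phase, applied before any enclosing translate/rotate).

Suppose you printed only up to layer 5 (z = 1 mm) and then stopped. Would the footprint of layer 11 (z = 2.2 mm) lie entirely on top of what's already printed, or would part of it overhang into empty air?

entirely on top

Compare the two slices. At z = 1: the r=2 cylinder gives a regular 8-gon of circumradius 2 (constant along its height) (area = (8/2)·2.000²·sin(360°/8) = 11.31 mm²); the cylinder at (10, 2): section is a regular 8-gon, circumradius r=7.5 (area = (8/2)·7.500²·sin(360°/8) = 159.10 mm²); the cone at (-3, 12): at t=0.108 of its height the radius interpolates to r₁+(r₂−r₁)t = 10.405, giving a regular 8-gon of that circumradius (area = (8/2)·10.405²·sin(360°/8) = 306.24 mm²); Subtracting the remaining from the first: starting from the r=2 cylinder (11.31 mm²), the r=7.5 cylinder at (10, 2) misses the remaining region (no effect); the cone at (-3, 12) misses the remaining region (no effect) — area = 11.31 mm². At z = 2.2: the r=2 cylinder contributes a regular 8-gon of circumradius 2 (area = (8/2)·2.000²·sin(360°/8) = 11.31 mm²); the cylinder at (10, 2): section is a regular 8-gon, circumradius r=7.5 (area = (8/2)·7.500²·sin(360°/8) = 159.10 mm²); the cone at (-3, 12) (r1=11→r2=5.5) has section circumradius 10.049 here — a regular 8-gon (area = (8/2)·10.049²·sin(360°/8) = 285.60 mm²); After the difference (first − rest): starting from the r=2 cylinder (11.31 mm²), the r=7.5 cylinder at (10, 2) misses the remaining region (no effect); the cone at (-3, 12) misses the remaining region (no effect) — area = 11.31 mm². Checking containment: the cross-section at z = 2.2 is a subset of the cross-section at z = 1.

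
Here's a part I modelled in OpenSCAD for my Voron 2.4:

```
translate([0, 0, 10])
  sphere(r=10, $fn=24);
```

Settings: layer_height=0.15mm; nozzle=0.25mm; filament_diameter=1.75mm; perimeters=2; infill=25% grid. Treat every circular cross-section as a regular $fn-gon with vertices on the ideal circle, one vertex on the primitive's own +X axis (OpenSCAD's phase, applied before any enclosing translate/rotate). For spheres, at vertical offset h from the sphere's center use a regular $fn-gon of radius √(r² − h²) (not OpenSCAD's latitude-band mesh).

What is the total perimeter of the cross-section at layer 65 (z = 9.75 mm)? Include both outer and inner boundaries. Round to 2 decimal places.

At z = 9.75 mm: the r=10 sphere slices to a regular 24-gon of circumradius 9.997 (√(r²−h²) with h=0.25 from center) (perimeter = 2·24·9.997·sin(180°/24) = 62.63 mm). Overall, the cross-section is a single solid region. Total boundary length (outer) = 62.63 mm.

62.63 mm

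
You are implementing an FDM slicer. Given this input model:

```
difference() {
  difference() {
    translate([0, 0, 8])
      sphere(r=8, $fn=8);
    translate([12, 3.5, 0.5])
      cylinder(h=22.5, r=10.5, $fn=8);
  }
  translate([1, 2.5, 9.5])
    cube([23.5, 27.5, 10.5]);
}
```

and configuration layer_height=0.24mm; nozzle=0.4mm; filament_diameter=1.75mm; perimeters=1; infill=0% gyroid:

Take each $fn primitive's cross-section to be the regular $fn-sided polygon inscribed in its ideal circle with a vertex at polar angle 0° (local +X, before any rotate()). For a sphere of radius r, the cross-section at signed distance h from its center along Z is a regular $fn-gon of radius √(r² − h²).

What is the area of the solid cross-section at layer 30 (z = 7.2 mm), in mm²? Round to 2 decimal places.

137.19 mm²

At z = 7.2 mm: the r=8 sphere slices to a regular 8-gon of circumradius 7.960 (√(r²−h²) with h=0.8 from center) (area = (8/2)·7.960²·sin(360°/8) = 179.21 mm²); the r=10.5 cylinder at (12, 3.5) gives a regular 8-gon of circumradius 10.5 (constant along its height) (area = (8/2)·10.500²·sin(360°/8) = 311.83 mm²); Subtracting the remaining from the first: starting from the r=8 sphere (179.21 mm²), the r=10.5 cylinder at (12, 3.5) partially overlaps it — only the 42.02 mm² overlap (of its 311.83 mm²) is removed, clipping the outline — area = 137.19 mm²; the cube at (1, 2.5) does not reach this height (z outside [9.5, 20]); Subtracting the remaining from the first: none of the subtracted shapes is present at this height, so that combined region is unchanged — area = 137.19 mm². Overall, the cross-section is a single solid region. Net area = 137.19 mm².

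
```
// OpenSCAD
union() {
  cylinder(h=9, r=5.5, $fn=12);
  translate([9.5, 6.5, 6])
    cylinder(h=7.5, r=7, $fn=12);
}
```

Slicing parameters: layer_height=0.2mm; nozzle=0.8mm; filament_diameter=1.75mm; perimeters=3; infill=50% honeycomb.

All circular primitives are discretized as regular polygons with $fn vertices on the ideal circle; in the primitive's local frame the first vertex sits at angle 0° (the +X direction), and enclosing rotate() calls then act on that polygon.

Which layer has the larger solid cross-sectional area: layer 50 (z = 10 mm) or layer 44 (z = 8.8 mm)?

layer 44 (z = 8.8 mm)

Layer 50 (z = 10): the cylinder does not reach this height (z outside [0, 9]); the cylinder at (9.5, 6.5): section is a regular 12-gon, circumradius r=7 (area = (12/2)·7.000²·sin(360°/12) = 147.00 mm²); Taking the union: only the r=7 cylinder at (9.5, 6.5) is present, so the union is just that shape — area = 147.00 mm². So its area = 147.00 mm². Layer 44 (z = 8.8): the r=5.5 cylinder contributes a regular 12-gon of circumradius 5.5 (area = (12/2)·5.500²·sin(360°/12) = 90.75 mm²); the r=7 cylinder at (9.5, 6.5) gives a regular 12-gon of circumradius 7 (constant along its height) (area = (12/2)·7.000²·sin(360°/12) = 147.00 mm²); Merging all regions: the regions partially overlap — summed areas 237.75 mm² minus the doubly-counted overlap 1.85 mm² gives 235.90 mm² — area = 235.90 mm². So its area = 235.90 mm². Layer 44 is larger (235.90 vs 147.00 mm²).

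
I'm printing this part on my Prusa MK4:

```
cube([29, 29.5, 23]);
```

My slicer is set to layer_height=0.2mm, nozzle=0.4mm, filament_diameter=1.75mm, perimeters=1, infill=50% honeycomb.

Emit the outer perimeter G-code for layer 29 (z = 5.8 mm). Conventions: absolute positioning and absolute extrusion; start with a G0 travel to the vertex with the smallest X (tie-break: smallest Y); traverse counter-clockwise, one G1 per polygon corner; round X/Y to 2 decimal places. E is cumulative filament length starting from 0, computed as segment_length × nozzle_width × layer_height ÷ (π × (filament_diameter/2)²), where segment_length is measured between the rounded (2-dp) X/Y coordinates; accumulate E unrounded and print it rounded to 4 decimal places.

At z = 5.8 mm: the cube is present — its section is the full 29×29.5 rectangle. The outline is a single polygon with 4 vertices. Extrusion per mm of travel: 0.4 × 0.2 / (π × 0.875²) = 0.033260. Accumulating E over each segment gives final E = 3.8914.

G0 X0.00 Y0.00 Z5.80
G1 X29.00 Y0.00 E0.9645
G1 X29.00 Y29.50 E1.9457
G1 X0.00 Y29.50 E2.9103
G1 X0.00 Y0.00 E3.8914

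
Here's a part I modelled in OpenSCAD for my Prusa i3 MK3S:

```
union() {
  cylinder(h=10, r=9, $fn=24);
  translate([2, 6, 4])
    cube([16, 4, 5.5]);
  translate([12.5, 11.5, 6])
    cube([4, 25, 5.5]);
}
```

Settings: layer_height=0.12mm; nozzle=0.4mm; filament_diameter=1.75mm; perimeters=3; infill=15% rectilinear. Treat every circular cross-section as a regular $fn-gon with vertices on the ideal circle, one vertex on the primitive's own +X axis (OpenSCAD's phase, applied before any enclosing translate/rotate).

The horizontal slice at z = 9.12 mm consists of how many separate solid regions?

2

At z = 9.12 mm: the r=9 cylinder contributes a regular 24-gon of circumradius 9; the 16×4 cube at (2, 6) contributes its full rectangle; the 4×25 cube at (12.5, 11.5) contributes its full rectangle; Taking the union: the regions partially overlap (shared area 7.83 mm²), so overlapping operands fuse into one piece — 2 connected regions. The result has 2 disconnected regions.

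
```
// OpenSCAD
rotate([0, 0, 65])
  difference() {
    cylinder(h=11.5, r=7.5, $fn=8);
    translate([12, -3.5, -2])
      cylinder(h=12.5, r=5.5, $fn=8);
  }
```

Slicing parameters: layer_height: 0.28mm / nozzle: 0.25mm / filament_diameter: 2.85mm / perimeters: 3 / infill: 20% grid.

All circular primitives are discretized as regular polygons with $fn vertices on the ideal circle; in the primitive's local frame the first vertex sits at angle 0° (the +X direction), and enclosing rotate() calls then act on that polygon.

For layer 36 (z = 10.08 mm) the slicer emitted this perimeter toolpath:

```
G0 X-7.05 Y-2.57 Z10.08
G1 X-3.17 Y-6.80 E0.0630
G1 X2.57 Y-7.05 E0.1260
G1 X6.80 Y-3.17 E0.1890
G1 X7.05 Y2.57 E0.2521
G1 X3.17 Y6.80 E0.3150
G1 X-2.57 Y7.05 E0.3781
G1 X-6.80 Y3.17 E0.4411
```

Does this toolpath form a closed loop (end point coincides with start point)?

Start point (G0): (-7.05, -2.57). End point (last G1): the path does not return to the start — open.

no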